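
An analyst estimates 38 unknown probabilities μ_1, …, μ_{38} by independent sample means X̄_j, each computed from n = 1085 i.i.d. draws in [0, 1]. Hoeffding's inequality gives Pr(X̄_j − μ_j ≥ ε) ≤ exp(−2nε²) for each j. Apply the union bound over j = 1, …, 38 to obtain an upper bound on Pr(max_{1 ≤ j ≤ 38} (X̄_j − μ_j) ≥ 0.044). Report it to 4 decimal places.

Per-experiment Hoeffding bound: exp(−2·1085·0.044²) = exp(−4.20112) = 0.014979.
Union bound over 38 events: 38·0.014979 = 0.56919.

0.5692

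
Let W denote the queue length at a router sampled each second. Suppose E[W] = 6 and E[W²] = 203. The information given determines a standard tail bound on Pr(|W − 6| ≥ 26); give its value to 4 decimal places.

The first two moments determine the variance, so Chebyshev's inequality is the sharpest standard bound available.
Var(W) = E[W²] − (E[W])² = 203 − 36 = 167.
Chebyshev's inequality: Pr(|W − μ| ≥ t) ≤ Var(W)/t² = 167/676 = 0.2470.

0.2470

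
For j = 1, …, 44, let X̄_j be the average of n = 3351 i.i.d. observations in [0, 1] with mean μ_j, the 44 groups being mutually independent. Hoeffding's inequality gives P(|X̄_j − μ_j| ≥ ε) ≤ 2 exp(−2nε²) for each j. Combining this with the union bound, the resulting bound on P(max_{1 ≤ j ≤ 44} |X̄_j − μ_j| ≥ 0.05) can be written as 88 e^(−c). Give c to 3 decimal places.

16.755

Union bound over the 44 events: P(max_{1 ≤ j ≤ 44} |X̄_j − μ_j| ≥ 0.05) ≤ 44·2·exp(−2nε²) = 88 exp(−2·3351·0.05²).
So c = 2·3351·0.05² = 16.7550.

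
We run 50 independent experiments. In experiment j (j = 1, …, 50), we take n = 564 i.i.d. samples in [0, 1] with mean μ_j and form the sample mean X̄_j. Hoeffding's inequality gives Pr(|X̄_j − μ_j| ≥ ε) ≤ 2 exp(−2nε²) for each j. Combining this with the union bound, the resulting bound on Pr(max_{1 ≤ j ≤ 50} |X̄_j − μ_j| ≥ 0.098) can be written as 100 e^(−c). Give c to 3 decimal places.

10.833

Union bound over the 50 events: Pr(max_{1 ≤ j ≤ 50} |X̄_j − μ_j| ≥ 0.098) ≤ 50·2·exp(−2nε²) = 100 exp(−2·564·0.098²).
So c = 2·564·0.098² = 10.8333.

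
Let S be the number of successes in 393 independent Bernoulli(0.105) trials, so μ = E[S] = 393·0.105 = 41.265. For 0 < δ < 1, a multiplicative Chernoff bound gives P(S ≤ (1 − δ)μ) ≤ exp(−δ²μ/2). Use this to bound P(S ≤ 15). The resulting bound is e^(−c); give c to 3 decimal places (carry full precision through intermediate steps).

Write 15 = (1 − δ)μ, so δ = 1 − 15/41.265 = 0.6364958…
Then the exponent is δ²μ/2 = (μ − 15)²/(2μ) = 8.358781.

8.359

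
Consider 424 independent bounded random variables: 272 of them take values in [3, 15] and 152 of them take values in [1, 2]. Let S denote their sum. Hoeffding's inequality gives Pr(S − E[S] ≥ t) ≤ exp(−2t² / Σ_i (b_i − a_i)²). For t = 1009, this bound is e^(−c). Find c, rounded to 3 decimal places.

Σ(b_i − a_i)² = 272·12² + 152·1² = 39320.
c = 2t² / 39320 = 2·1009² / 39320 = 51.7844.

51.784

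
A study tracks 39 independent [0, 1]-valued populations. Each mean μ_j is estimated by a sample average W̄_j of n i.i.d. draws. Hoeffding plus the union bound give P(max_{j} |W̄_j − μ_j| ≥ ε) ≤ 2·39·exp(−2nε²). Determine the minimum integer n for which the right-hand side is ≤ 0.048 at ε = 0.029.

Need 2·39·exp(−2nε²) ≤ 0.048, i.e. exp(−2nε²) ≤ 0.048/78.
So 2nε² ≥ ln(78/0.048) = 7.393263.
Hence n ≥ 7.393263/(2·0.029²) = 4395.519.
The smallest integer n is 4396.

4396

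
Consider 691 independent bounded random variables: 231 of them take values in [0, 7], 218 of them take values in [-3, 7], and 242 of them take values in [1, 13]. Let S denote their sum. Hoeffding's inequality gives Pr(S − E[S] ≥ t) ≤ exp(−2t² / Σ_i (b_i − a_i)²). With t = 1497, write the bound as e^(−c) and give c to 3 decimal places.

Σ(b_i − a_i)² = 231·7² + 218·10² + 242·12² = 67967.
c = 2t² / 67967 = 2·1497² / 67967 = 65.9440.

65.944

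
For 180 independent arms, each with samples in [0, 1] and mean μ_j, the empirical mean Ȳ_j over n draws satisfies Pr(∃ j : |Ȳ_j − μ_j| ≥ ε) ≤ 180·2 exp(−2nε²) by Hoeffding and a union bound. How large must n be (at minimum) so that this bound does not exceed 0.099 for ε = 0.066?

Need 2·180·exp(−2nε²) ≤ 0.099, i.e. exp(−2nε²) ≤ 0.099/360.
So 2nε² ≥ ln(360/0.099) = 8.198739.
Hence n ≥ 8.198739/(2·0.066²) = 941.086.
The smallest integer n is 942.

942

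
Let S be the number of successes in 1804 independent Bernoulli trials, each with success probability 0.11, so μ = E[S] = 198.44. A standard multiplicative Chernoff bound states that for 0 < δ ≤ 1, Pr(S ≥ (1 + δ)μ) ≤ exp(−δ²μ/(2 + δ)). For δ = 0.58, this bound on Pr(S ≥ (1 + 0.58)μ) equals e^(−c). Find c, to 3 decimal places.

25.874

c = δ²μ/(2 + δ) = 0.58²·198.44/(2 + 0.58) = 25.8741.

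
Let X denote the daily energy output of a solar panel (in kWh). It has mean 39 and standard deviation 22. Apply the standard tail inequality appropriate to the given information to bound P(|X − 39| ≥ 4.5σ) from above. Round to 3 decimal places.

Mean and variance are known, so Chebyshev's inequality applies.
Chebyshev: P(|X − μ| ≥ t) ≤ Var(X)/t².
Var(X) = σ² = 22² = 484.
t = 4.5·22 = 99.
Bound = 484 / 9801 = 0.0494.

0.049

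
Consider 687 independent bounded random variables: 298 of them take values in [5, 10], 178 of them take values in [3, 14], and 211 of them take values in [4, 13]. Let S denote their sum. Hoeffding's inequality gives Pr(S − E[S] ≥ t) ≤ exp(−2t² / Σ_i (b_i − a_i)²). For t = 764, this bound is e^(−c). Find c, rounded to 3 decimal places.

Σ(b_i − a_i)² = 298·5² + 178·11² + 211·9² = 46079.
c = 2t² / 46079 = 2·764² / 46079 = 25.3346.

25.335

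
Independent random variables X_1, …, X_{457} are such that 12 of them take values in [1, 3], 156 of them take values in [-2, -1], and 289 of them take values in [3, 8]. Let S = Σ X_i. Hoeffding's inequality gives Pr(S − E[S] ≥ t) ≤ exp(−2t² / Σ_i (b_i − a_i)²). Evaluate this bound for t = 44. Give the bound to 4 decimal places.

0.5938

Σ(b_i − a_i)² = 12·2² + 156·1² + 289·5² = 7429.
Exponent = 2·44² / 7429 = 0.52120.
Bound = exp(−0.52120) = 0.59381.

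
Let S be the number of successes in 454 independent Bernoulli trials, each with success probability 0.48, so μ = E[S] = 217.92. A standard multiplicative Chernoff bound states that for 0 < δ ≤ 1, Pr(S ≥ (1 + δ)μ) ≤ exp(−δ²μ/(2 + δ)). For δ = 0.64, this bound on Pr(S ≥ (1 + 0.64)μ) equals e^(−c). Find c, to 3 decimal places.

33.811

c = δ²μ/(2 + δ) = 0.64²·217.92/(2 + 0.64) = 33.8106.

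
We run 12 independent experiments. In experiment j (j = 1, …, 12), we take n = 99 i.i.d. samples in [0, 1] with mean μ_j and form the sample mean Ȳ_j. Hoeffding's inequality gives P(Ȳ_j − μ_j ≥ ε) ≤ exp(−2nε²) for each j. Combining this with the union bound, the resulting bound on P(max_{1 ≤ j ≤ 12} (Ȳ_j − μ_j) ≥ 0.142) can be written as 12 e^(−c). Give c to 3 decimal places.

3.992

Union bound over the 12 events: P(max_{1 ≤ j ≤ 12} (Ȳ_j − μ_j) ≥ 0.142) ≤ 12·exp(−2nε²) = 12 exp(−2·99·0.142²).
So c = 2·99·0.142² = 3.9925.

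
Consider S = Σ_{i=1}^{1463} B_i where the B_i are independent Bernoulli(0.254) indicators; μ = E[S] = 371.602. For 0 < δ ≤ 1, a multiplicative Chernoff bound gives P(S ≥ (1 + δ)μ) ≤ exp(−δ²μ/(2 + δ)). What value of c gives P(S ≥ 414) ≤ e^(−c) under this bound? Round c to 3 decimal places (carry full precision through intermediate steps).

Write 414 = (1 + δ)μ, so δ = 414/371.602 − 1 = 0.1140952…
Then the exponent is δ²μ/(2 + δ) = (414 − μ)² / (μ·(2 + δ)) = 2.288169.

2.288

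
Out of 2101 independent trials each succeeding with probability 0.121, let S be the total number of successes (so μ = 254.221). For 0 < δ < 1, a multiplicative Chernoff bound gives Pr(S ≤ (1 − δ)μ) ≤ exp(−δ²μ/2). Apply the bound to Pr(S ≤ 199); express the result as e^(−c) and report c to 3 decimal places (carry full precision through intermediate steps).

Write 199 = (1 − δ)μ, so δ = 1 − 199/254.221 = 0.2172165…
Then the exponent is δ²μ/2 = (μ − 199)²/(2μ) = 5.997457.

5.997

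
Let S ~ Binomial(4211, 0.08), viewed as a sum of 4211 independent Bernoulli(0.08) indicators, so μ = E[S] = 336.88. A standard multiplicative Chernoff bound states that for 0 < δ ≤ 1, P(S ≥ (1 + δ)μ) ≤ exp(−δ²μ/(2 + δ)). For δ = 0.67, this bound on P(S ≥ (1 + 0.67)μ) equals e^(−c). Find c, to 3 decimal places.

56.639

c = δ²μ/(2 + δ) = 0.67²·336.88/(2 + 0.67) = 56.6387.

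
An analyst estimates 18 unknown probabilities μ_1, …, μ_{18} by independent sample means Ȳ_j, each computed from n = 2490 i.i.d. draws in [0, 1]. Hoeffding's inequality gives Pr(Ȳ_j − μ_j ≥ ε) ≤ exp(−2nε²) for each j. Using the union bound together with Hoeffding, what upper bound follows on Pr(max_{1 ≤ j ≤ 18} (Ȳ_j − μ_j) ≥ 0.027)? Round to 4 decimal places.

0.4771

Per-experiment Hoeffding bound: exp(−2·2490·0.027²) = exp(−3.63042) = 0.026505.
Union bound over 18 events: 18·0.026505 = 0.47709.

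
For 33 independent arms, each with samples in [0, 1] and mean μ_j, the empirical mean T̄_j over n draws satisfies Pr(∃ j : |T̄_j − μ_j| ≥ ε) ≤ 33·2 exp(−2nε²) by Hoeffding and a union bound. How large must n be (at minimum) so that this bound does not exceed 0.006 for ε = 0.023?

8796

Need 2·33·exp(−2nε²) ≤ 0.006, i.e. exp(−2nε²) ≤ 0.006/66.
So 2nε² ≥ ln(66/0.006) = 9.305651.
Hence n ≥ 9.305651/(2·0.023²) = 8795.511.
The smallest integer n is 8796.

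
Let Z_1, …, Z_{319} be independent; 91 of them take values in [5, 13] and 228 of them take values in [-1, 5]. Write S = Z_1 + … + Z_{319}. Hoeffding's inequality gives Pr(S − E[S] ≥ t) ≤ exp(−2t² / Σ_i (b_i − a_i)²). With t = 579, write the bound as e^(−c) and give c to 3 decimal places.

Σ(b_i − a_i)² = 91·8² + 228·6² = 14032.
c = 2t² / 14032 = 2·579² / 14032 = 47.7824.

47.782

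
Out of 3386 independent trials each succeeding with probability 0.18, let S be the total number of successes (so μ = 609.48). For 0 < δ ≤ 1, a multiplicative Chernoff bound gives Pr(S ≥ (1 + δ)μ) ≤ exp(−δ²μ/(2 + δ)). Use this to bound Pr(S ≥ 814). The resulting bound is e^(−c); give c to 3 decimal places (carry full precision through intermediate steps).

Write 814 = (1 + δ)μ, so δ = 814/609.48 − 1 = 0.3355647…
Then the exponent is δ²μ/(2 + δ) = (814 − μ)² / (μ·(2 + δ)) = 29.384628.

29.385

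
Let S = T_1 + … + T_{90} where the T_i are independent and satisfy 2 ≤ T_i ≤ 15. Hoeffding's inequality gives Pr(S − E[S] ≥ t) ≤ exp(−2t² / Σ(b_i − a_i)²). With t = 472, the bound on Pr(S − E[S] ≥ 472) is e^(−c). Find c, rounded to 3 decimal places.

29.294

Σ(b_i − a_i)² = 90·(13)² = 15210.
c = 2t²/15210 = 2·472²/15210 = 29.2944.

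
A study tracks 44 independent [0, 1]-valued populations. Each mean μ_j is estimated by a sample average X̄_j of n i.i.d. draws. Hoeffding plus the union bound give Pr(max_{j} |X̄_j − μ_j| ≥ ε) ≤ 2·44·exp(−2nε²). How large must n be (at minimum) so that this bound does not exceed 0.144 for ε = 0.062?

835

Need 2·44·exp(−2nε²) ≤ 0.144, i.e. exp(−2nε²) ≤ 0.144/88.
So 2nε² ≥ ln(88/0.144) = 6.415279.
Hence n ≥ 6.415279/(2·0.062²) = 834.454.
The smallest integer n is 835.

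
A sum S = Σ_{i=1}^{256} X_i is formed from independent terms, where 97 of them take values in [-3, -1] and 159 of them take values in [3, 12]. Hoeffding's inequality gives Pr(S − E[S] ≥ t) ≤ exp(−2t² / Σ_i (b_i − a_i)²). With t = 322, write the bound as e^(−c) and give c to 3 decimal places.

15.630

Σ(b_i − a_i)² = 97·2² + 159·9² = 13267.
c = 2t² / 13267 = 2·322² / 13267 = 15.6304.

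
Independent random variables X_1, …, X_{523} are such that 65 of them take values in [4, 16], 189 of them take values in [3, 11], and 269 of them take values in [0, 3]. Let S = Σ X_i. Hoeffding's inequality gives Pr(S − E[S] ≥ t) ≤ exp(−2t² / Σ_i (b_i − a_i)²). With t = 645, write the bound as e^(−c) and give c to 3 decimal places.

34.847

Σ(b_i − a_i)² = 65·12² + 189·8² + 269·3² = 23877.
c = 2t² / 23877 = 2·645² / 23877 = 34.8473.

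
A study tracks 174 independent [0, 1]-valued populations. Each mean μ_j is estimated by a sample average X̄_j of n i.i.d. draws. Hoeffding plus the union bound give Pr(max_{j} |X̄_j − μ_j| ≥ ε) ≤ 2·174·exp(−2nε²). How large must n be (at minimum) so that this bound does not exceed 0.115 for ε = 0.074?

Need 2·174·exp(−2nε²) ≤ 0.115, i.e. exp(−2nε²) ≤ 0.115/348.
So 2nε² ≥ ln(348/0.115) = 8.015026.
Hence n ≥ 8.015026/(2·0.074²) = 731.832.
The smallest integer n is 732.

732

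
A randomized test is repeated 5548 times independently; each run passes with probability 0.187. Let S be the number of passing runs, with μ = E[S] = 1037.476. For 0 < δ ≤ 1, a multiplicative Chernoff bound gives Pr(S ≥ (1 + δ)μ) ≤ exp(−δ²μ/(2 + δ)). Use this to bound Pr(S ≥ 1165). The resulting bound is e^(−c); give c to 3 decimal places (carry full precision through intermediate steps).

7.384

Write 1165 = (1 + δ)μ, so δ = 1165/1037.476 − 1 = 0.1229175…
Then the exponent is δ²μ/(2 + δ) = (1165 − μ)² / (μ·(2 + δ)) = 7.383677.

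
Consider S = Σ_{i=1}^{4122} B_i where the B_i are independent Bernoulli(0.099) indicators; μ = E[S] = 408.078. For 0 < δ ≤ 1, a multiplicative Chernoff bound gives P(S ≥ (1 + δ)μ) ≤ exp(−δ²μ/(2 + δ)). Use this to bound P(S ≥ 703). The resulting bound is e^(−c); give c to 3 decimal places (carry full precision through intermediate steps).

Write 703 = (1 + δ)μ, so δ = 703/408.078 − 1 = 0.7227099…
Then the exponent is δ²μ/(2 + δ) = (703 − μ)² / (μ·(2 + δ)) = 78.283420.

78.283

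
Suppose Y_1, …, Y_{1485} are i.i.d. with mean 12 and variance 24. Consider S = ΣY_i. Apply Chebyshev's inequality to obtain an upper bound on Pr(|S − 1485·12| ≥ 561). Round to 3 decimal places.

Var(S) = n·Var(Y_i) = 1485·24 = 35640.
Chebyshev: Pr(|S − 1485·12| ≥ 561) ≤ Var(S)/561² = 35640/314721 = 0.1132.

0.113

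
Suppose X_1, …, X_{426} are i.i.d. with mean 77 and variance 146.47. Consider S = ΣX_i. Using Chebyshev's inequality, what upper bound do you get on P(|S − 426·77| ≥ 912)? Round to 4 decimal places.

Var(S) = n·Var(X_i) = 426·146.47 = 62396.22.
Chebyshev: P(|S − 426·77| ≥ 912) ≤ Var(S)/912² = 62396.22/831744 = 0.0750.

0.0750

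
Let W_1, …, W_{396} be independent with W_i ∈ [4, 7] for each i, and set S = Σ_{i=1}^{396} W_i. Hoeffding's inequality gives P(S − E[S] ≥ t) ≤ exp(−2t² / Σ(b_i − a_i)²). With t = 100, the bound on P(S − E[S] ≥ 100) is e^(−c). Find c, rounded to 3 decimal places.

Σ(b_i − a_i)² = 396·(3)² = 3564.
c = 2t²/3564 = 2·100²/3564 = 5.6117.

5.612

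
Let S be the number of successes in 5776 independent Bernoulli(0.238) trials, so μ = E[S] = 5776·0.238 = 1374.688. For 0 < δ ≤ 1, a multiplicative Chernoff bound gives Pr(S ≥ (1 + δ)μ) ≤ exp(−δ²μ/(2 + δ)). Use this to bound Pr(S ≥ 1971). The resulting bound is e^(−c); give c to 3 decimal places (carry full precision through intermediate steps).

Write 1971 = (1 + δ)μ, so δ = 1971/1374.688 − 1 = 0.4337799…
Then the exponent is δ²μ/(2 + δ) = (1971 − μ)² / (μ·(2 + δ)) = 106.282475.

106.282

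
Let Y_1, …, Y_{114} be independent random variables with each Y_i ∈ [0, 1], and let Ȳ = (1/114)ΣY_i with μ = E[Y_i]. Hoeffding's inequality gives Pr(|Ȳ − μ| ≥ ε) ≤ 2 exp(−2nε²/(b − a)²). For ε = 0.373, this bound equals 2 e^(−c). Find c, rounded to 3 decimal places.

31.721

c = 2nε²/(b − a)² = 2·114·0.373² / 1² = 31.7214.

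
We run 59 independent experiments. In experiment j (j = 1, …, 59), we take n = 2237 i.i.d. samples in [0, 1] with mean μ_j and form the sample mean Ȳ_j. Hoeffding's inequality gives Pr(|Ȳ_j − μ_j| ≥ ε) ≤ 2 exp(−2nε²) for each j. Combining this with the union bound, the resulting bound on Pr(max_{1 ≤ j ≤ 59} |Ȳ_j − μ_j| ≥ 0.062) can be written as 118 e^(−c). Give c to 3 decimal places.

17.198

Union bound over the 59 events: Pr(max_{1 ≤ j ≤ 59} |Ȳ_j − μ_j| ≥ 0.062) ≤ 59·2·exp(−2nε²) = 118 exp(−2·2237·0.062²).
So c = 2·2237·0.062² = 17.1981.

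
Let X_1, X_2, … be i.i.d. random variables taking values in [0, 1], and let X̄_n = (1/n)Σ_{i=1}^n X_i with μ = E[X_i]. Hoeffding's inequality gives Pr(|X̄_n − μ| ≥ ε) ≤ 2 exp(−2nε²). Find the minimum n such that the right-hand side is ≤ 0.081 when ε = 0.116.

120

Require 2·exp(−2nε²) ≤ 0.081, i.e. 2nε² ≥ ln(2/0.081) = 3.206453.
So n ≥ 3.206453 / (2·0.116²) = 119.146.
The smallest integer n is 120.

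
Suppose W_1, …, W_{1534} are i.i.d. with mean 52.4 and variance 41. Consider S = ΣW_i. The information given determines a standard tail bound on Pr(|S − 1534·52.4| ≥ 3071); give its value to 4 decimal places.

With mean and variance of each term known, Chebyshev's inequality bounds the deviation of the sum (or sample mean).
Var(S) = n·Var(W_i) = 1534·41 = 62894.
Chebyshev: Pr(|S − 1534·52.4| ≥ 3071) ≤ Var(S)/3071² = 62894/9431041 = 0.0067.

0.0067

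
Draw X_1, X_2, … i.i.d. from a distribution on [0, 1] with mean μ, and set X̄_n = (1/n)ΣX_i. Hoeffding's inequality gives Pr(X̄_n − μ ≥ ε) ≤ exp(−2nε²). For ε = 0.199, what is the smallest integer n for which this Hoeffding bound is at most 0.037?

Require exp(−2nε²) ≤ 0.037, i.e. 2nε² ≥ ln(1/0.037) = 3.296837.
So n ≥ 3.296837 / (2·0.199²) = 41.626.
The smallest integer n is 42.

42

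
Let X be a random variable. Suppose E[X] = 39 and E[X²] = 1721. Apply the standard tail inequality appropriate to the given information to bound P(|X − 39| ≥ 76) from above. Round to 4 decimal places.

0.0346

The first two moments determine the variance, so Chebyshev's inequality is the sharpest standard bound available.
Var(X) = E[X²] − (E[X])² = 1721 − 1521 = 200.
Chebyshev's inequality: P(|X − μ| ≥ t) ≤ Var(X)/t² = 200/5776 = 0.0346.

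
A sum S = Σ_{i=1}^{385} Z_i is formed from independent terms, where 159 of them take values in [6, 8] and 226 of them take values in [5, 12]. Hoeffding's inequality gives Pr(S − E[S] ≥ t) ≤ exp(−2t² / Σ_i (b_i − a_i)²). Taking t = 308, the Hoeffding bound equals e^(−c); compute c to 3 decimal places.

Σ(b_i − a_i)² = 159·2² + 226·7² = 11710.
c = 2t² / 11710 = 2·308² / 11710 = 16.2022.

16.202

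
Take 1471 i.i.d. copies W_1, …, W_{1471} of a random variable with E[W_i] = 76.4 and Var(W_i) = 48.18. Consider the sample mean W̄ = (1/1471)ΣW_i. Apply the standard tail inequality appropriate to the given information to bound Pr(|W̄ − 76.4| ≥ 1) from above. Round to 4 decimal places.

0.0328

With mean and variance of each term known, Chebyshev's inequality bounds the deviation of the sum (or sample mean).
Var(W̄) = Var(W_i)/n = 48.18/1471 = 0.032753.
Chebyshev: Pr(|W̄ − 76.4| ≥ 1) ≤ Var(W̄)/(1)² = 48.18/(1471·1²) = 0.0328.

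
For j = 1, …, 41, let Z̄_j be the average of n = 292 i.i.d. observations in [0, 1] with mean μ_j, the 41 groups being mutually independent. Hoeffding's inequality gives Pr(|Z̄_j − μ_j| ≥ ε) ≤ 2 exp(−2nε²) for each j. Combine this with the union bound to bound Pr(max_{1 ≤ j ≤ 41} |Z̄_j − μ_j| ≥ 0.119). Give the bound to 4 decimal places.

0.0210

Per-experiment Hoeffding bound: 2·exp(−2·292·0.119²) = 2·exp(−8.27002) = 0.00051216.
Union bound over 41 events: 41·0.00051216 = 0.02100.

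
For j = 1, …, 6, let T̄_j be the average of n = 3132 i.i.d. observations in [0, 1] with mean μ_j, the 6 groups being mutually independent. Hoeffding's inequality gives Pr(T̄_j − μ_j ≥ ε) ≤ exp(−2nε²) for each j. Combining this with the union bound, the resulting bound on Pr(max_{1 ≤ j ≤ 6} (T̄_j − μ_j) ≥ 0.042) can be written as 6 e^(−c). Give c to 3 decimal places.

Union bound over the 6 events: Pr(max_{1 ≤ j ≤ 6} (T̄_j − μ_j) ≥ 0.042) ≤ 6·exp(−2nε²) = 6 exp(−2·3132·0.042²).
So c = 2·3132·0.042² = 11.0497.

11.050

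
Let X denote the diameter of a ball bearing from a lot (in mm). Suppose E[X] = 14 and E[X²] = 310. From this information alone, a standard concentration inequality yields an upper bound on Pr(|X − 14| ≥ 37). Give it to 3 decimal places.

The first two moments determine the variance, so Chebyshev's inequality is the sharpest standard bound available.
Var(X) = E[X²] − (E[X])² = 310 − 196 = 114.
Chebyshev's inequality: Pr(|X − μ| ≥ t) ≤ Var(X)/t² = 114/1369 = 0.0833.

0.083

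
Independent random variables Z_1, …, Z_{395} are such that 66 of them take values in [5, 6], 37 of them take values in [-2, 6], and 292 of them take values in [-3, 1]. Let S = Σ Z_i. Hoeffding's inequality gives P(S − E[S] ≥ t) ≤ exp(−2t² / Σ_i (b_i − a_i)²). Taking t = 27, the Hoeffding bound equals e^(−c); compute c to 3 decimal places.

0.205

Σ(b_i − a_i)² = 66·1² + 37·8² + 292·4² = 7106.
c = 2t² / 7106 = 2·27² / 7106 = 0.2052.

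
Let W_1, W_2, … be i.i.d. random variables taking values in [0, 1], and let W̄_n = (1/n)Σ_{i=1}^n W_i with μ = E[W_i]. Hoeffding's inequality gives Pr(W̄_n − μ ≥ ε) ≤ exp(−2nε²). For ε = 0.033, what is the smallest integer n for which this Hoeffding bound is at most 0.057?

1316

Require exp(−2nε²) ≤ 0.057, i.e. 2nε² ≥ ln(1/0.057) = 2.864704.
So n ≥ 2.864704 / (2·0.033²) = 1315.291.
The smallest integer n is 1316.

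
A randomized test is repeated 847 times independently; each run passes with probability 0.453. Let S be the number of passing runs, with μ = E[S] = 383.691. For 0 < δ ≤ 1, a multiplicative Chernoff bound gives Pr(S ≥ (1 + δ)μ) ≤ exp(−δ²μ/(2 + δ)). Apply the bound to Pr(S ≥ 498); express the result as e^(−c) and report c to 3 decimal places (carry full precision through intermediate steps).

Write 498 = (1 + δ)μ, so δ = 498/383.691 − 1 = 0.2979194…
Then the exponent is δ²μ/(2 + δ) = (498 − μ)² / (μ·(2 + δ)) = 14.819872.

14.820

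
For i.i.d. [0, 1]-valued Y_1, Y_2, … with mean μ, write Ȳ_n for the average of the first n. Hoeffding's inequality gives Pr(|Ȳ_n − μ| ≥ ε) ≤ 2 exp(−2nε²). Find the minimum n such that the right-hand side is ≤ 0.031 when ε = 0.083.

Require 2·exp(−2nε²) ≤ 0.031, i.e. 2nε² ≥ ln(2/0.031) = 4.166915.
So n ≥ 4.166915 / (2·0.083²) = 302.433.
The smallest integer n is 303.

303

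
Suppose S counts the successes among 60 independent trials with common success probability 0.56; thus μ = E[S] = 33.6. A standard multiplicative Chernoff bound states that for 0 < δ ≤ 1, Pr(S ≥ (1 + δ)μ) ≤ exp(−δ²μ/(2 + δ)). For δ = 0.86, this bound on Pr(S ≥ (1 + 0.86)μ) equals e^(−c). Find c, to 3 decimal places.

c = δ²μ/(2 + δ) = 0.86²·33.6/(2 + 0.86) = 8.6890.

8.689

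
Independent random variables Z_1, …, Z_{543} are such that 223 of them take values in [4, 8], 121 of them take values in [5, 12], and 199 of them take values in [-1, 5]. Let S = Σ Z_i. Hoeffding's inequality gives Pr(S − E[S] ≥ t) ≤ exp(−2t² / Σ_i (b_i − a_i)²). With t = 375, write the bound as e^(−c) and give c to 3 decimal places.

Σ(b_i − a_i)² = 223·4² + 121·7² + 199·6² = 16661.
c = 2t² / 16661 = 2·375² / 16661 = 16.8807.

16.881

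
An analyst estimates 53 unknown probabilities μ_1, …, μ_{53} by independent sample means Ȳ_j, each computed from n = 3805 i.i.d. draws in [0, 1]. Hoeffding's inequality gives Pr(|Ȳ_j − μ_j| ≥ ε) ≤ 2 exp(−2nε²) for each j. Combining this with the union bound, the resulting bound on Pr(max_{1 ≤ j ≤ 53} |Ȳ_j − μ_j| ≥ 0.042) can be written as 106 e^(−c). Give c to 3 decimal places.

Union bound over the 53 events: Pr(max_{1 ≤ j ≤ 53} |Ȳ_j − μ_j| ≥ 0.042) ≤ 53·2·exp(−2nε²) = 106 exp(−2·3805·0.042²).
So c = 2·3805·0.042² = 13.4240.

13.424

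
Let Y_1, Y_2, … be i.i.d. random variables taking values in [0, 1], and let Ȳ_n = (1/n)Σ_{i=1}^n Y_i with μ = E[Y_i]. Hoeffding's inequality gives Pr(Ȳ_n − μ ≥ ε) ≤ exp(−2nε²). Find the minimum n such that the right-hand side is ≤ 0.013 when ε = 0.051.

Require exp(−2nε²) ≤ 0.013, i.e. 2nε² ≥ ln(1/0.013) = 4.342806.
So n ≥ 4.342806 / (2·0.051²) = 834.834.
The smallest integer n is 835.

835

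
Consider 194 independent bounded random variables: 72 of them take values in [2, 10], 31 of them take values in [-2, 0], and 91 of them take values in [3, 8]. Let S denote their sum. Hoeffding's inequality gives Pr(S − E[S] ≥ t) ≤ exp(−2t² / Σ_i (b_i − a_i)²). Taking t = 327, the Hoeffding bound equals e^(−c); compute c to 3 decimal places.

30.521

Σ(b_i − a_i)² = 72·8² + 31·2² + 91·5² = 7007.
c = 2t² / 7007 = 2·327² / 7007 = 30.5206.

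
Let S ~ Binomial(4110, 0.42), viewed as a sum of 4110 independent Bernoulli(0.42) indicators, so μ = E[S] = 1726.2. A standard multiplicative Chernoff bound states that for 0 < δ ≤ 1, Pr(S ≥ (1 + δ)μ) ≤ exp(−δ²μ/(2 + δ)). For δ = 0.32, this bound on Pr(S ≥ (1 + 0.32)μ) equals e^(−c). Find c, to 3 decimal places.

c = δ²μ/(2 + δ) = 0.32²·1726.2/(2 + 0.32) = 76.1909.

76.191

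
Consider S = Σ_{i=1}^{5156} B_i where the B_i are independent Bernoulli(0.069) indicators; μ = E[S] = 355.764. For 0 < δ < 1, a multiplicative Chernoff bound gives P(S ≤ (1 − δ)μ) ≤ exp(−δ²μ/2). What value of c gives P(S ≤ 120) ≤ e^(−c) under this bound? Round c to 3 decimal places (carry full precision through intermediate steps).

78.120

Write 120 = (1 − δ)μ, so δ = 1 − 120/355.764 = 0.6626977…
Then the exponent is δ²μ/2 = (μ − 120)²/(2μ) = 78.120135.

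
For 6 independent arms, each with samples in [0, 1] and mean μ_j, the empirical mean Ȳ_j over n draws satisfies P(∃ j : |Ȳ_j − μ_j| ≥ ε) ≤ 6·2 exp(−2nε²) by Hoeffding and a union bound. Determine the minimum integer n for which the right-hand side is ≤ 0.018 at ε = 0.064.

Need 2·6·exp(−2nε²) ≤ 0.018, i.e. exp(−2nε²) ≤ 0.018/12.
So 2nε² ≥ ln(12/0.018) = 6.502290.
Hence n ≥ 6.502290/(2·0.064²) = 793.737.
The smallest integer n is 794.

794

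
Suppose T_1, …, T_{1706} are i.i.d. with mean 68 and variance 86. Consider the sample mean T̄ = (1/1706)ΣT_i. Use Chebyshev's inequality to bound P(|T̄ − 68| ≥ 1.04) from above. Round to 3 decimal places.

0.047

Var(T̄) = Var(T_i)/n = 86/1706 = 0.05041.
Chebyshev: P(|T̄ − 68| ≥ 1.04) ≤ Var(T̄)/(1.04)² = 86/(1706·1.04²) = 0.0466.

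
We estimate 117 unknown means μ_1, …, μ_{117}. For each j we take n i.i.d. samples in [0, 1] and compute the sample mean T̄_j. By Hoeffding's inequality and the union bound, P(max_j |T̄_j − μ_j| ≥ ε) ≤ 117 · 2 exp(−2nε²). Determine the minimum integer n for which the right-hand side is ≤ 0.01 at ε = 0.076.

Need 2·117·exp(−2nε²) ≤ 0.01, i.e. exp(−2nε²) ≤ 0.01/234.
So 2nε² ≥ ln(234/0.01) = 10.060491.
Hence n ≥ 10.060491/(2·0.076²) = 870.887.
The smallest integer n is 871.

871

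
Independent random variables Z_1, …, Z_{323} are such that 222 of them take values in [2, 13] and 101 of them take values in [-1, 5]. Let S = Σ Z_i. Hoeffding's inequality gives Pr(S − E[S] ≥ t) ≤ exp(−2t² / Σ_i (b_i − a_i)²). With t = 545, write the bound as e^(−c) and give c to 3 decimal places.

Σ(b_i − a_i)² = 222·11² + 101·6² = 30498.
c = 2t² / 30498 = 2·545² / 30498 = 19.4783.

19.478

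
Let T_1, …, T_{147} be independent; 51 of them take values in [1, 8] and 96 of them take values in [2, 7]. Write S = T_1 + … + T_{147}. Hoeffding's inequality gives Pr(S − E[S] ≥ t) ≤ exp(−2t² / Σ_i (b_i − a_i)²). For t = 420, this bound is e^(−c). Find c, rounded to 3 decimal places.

72.015

Σ(b_i − a_i)² = 51·7² + 96·5² = 4899.
c = 2t² / 4899 = 2·420² / 4899 = 72.0147.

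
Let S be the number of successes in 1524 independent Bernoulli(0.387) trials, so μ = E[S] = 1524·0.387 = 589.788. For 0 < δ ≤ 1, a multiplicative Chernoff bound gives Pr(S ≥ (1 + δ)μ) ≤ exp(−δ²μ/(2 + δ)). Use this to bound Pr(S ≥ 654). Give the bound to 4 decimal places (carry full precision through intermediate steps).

0.0363

Write 654 = (1 + δ)μ, so δ = 654/589.788 − 1 = 0.108873…
Then the exponent is δ²μ/(2 + δ) = (654 − μ)² / (μ·(2 + δ)) = 3.315019.
Bound = exp(−3.315019) = 0.03633.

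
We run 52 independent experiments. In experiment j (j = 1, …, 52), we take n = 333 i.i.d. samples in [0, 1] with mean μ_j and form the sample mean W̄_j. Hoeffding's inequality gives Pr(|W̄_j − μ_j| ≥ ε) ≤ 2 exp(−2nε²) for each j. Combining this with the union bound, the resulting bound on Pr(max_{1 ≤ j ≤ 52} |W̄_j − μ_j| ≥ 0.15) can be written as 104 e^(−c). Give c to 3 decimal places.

Union bound over the 52 events: Pr(max_{1 ≤ j ≤ 52} |W̄_j − μ_j| ≥ 0.15) ≤ 52·2·exp(−2nε²) = 104 exp(−2·333·0.15²).
So c = 2·333·0.15² = 14.9850.

14.985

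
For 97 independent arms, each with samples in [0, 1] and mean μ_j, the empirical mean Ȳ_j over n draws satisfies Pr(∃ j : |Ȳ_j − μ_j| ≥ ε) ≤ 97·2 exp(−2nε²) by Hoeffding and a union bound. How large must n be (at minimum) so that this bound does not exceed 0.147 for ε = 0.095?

Need 2·97·exp(−2nε²) ≤ 0.147, i.e. exp(−2nε²) ≤ 0.147/194.
So 2nε² ≥ ln(194/0.147) = 7.185181.
Hence n ≥ 7.185181/(2·0.095²) = 398.071.
The smallest integer n is 399.

399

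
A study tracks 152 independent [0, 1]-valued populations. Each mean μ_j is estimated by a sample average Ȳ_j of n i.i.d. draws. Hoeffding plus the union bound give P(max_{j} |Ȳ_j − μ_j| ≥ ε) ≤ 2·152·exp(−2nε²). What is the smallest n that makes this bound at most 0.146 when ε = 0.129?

Need 2·152·exp(−2nε²) ≤ 0.146, i.e. exp(−2nε²) ≤ 0.146/304.
So 2nε² ≥ ln(304/0.146) = 7.641176.
Hence n ≥ 7.641176/(2·0.129²) = 229.589.
The smallest integer n is 230.

230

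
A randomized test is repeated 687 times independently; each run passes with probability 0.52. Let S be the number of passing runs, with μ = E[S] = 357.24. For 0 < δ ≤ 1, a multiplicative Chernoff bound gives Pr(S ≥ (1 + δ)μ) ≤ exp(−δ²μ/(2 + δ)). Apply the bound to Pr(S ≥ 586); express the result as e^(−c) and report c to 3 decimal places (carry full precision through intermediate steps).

Write 586 = (1 + δ)μ, so δ = 586/357.24 − 1 = 0.6403538…
Then the exponent is δ²μ/(2 + δ) = (586 − μ)² / (μ·(2 + δ)) = 55.480193.

55.480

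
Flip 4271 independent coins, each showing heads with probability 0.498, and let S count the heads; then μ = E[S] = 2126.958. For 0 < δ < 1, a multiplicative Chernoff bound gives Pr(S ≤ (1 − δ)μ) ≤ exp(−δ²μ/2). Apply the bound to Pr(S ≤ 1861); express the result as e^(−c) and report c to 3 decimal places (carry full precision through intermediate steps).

Write 1861 = (1 − δ)μ, so δ = 1 − 1861/2126.958 = 0.1250415…
Then the exponent is δ²μ/2 = (μ − 1861)²/(2μ) = 16.627892.

16.628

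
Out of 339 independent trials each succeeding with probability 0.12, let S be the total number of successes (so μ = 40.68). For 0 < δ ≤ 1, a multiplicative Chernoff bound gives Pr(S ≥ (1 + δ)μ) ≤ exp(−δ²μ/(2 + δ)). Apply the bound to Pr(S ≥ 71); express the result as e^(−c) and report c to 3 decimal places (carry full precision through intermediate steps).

8.232

Write 71 = (1 + δ)μ, so δ = 71/40.68 − 1 = 0.7453294…
Then the exponent is δ²μ/(2 + δ) = (71 − μ)² / (μ·(2 + δ)) = 8.231576.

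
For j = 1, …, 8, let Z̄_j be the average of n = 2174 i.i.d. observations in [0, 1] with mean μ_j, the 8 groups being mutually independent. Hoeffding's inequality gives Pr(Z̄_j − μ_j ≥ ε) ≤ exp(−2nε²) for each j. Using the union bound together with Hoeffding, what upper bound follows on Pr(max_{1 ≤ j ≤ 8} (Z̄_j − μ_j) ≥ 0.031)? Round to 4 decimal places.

Per-experiment Hoeffding bound: exp(−2·2174·0.031²) = exp(−4.17843) = 0.015323.
Union bound over 8 events: 8·0.015323 = 0.12258.

0.1226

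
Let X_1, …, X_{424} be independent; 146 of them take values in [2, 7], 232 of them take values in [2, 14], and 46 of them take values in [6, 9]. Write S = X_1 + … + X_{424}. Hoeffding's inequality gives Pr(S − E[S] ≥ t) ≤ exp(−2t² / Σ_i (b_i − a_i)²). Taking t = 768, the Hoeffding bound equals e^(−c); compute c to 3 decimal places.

Σ(b_i − a_i)² = 146·5² + 232·12² + 46·3² = 37472.
c = 2t² / 37472 = 2·768² / 37472 = 31.4808.

31.481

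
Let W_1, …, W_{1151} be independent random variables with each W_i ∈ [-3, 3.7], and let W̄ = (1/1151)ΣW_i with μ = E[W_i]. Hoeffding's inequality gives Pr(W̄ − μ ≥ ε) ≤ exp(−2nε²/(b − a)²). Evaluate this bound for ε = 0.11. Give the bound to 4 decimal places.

Exponent: 2nε²/(b − a)² = 2·1151·0.11² / 6.7² = 0.62050.
Bound = exp(−0.62050) = 0.53768.

0.5377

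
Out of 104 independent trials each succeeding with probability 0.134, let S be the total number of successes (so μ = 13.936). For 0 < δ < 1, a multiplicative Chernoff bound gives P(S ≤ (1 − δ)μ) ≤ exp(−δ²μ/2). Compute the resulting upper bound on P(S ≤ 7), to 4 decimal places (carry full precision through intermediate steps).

Write 7 = (1 − δ)μ, so δ = 1 − 7/13.936 = 0.4977038…
Then the exponent is δ²μ/2 = (μ − 7)²/(2μ) = 1.726037.
Bound = exp(−1.726037) = 0.17799.

0.1780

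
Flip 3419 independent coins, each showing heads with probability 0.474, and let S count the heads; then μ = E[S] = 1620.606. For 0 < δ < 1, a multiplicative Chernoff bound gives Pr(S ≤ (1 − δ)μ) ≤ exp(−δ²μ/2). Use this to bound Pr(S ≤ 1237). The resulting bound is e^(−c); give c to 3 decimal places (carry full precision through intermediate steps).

Write 1237 = (1 − δ)μ, so δ = 1 − 1237/1620.606 = 0.2367053…
Then the exponent is δ²μ/2 = (μ − 1237)²/(2μ) = 45.400783.

45.401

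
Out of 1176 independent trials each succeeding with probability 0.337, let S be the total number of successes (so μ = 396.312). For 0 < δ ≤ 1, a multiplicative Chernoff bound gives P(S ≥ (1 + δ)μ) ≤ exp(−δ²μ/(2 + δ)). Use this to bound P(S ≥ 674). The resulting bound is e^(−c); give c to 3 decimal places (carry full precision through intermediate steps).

72.045

Write 674 = (1 + δ)μ, so δ = 674/396.312 − 1 = 0.7006803…
Then the exponent is δ²μ/(2 + δ) = (674 − μ)² / (μ·(2 + δ)) = 72.044997.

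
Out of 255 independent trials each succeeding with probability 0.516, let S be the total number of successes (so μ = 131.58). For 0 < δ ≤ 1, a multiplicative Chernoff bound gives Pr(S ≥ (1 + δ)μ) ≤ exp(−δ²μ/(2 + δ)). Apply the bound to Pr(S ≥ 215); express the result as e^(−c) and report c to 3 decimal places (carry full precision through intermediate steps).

Write 215 = (1 + δ)μ, so δ = 215/131.58 − 1 = 0.6339869…
Then the exponent is δ²μ/(2 + δ) = (215 − μ)² / (μ·(2 + δ)) = 20.078759.

20.079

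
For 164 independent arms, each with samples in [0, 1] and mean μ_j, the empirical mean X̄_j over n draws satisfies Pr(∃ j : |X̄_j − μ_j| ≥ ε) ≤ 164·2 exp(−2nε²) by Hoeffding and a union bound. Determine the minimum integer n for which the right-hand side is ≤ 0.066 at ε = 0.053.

1515

Need 2·164·exp(−2nε²) ≤ 0.066, i.e. exp(−2nε²) ≤ 0.066/328.
So 2nε² ≥ ln(328/0.066) = 8.511114.
Hence n ≥ 8.511114/(2·0.053²) = 1514.972.
The smallest integer n is 1515.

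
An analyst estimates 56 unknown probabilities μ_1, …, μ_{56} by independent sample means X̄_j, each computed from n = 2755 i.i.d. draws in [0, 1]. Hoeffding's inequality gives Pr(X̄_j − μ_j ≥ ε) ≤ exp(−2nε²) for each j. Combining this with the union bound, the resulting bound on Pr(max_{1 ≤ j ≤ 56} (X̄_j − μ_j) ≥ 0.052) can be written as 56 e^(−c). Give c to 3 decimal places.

14.899

Union bound over the 56 events: Pr(max_{1 ≤ j ≤ 56} (X̄_j − μ_j) ≥ 0.052) ≤ 56·exp(−2nε²) = 56 exp(−2·2755·0.052²).
So c = 2·2755·0.052² = 14.8990.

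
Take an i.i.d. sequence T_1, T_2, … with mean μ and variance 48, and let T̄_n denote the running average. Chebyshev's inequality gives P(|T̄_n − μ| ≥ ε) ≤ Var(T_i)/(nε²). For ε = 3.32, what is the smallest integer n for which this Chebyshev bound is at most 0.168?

26

Require 48/(n·3.32²) ≤ 0.168, i.e. n ≥ 48/(0.168·3.32²) = 25.921.
The smallest integer n is 26.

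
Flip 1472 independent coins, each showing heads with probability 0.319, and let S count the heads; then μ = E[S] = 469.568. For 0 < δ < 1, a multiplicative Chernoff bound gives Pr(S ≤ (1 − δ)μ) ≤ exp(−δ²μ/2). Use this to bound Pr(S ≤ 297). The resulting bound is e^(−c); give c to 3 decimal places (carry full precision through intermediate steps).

Write 297 = (1 − δ)μ, so δ = 1 − 297/469.568 = 0.3675037…
Then the exponent is δ²μ/2 = (μ − 297)²/(2μ) = 31.709693.

31.710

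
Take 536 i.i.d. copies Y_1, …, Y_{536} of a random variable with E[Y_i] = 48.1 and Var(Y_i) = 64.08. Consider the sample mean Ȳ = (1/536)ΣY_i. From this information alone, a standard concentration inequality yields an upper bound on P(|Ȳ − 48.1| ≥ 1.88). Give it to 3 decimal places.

0.034

With mean and variance of each term known, Chebyshev's inequality bounds the deviation of the sum (or sample mean).
Var(Ȳ) = Var(Y_i)/n = 64.08/536 = 0.11955.
Chebyshev: P(|Ȳ − 48.1| ≥ 1.88) ≤ Var(Ȳ)/(1.88)² = 64.08/(536·1.88²) = 0.0338.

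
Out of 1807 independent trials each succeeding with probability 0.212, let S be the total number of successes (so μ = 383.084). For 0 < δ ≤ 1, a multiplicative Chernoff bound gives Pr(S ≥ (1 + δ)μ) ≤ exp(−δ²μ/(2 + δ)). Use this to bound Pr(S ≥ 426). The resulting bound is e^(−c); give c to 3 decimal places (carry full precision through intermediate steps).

2.276

Write 426 = (1 + δ)μ, so δ = 426/383.084 − 1 = 0.1120276…
Then the exponent is δ²μ/(2 + δ) = (426 − μ)² / (μ·(2 + δ)) = 2.276381.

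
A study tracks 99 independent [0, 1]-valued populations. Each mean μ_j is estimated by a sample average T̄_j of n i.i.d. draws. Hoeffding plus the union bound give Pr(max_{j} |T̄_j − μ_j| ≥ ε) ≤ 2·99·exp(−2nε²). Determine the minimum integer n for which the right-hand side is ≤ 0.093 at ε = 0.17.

133

Need 2·99·exp(−2nε²) ≤ 0.093, i.e. exp(−2nε²) ≤ 0.093/198.
So 2nε² ≥ ln(198/0.093) = 7.663423.
Hence n ≥ 7.663423/(2·0.17²) = 132.585.
The smallest integer n is 133.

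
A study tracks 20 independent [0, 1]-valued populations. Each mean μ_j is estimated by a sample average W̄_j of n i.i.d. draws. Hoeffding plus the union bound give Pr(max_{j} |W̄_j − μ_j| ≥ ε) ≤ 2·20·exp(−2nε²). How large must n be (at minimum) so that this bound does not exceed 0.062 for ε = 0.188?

Need 2·20·exp(−2nε²) ≤ 0.062, i.e. exp(−2nε²) ≤ 0.062/40.
So 2nε² ≥ ln(40/0.062) = 6.469500.
Hence n ≥ 6.469500/(2·0.188²) = 91.522.
The smallest integer n is 92.

92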